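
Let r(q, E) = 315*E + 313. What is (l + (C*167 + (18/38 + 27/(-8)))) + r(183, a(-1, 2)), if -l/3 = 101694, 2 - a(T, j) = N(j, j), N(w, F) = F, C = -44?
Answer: -47442225/152 ≈ -3.1212e+5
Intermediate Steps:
a(T, j) = 2 - j
l = -305082 (l = -3*101694 = -305082)
r(q, E) = 313 + 315*E
(l + (C*167 + (18/38 + 27/(-8)))) + r(183, a(-1, 2)) = (-305082 + (-44*167 + (18/38 + 27/(-8)))) + (313 + 315*(2 - 1*2)) = (-305082 + (-7348 + (18*(1/38) + 27*(-1/8)))) + (313 + 315*(2 - 2)) = (-305082 + (-7348 + (9/19 - 27/8))) + (313 + 315*0) = (-305082 + (-7348 - 441/152)) + (313 + 0) = (-305082 - 1117337/152) + 313 = -47489801/152 + 313 = -47442225/152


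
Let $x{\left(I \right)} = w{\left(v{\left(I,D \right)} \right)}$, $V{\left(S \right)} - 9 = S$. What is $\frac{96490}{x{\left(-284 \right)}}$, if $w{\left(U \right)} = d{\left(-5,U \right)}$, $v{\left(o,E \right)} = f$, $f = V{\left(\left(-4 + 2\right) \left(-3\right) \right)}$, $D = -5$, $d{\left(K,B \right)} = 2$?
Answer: $48245$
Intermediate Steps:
$V{\left(S \right)} = 9 + S$
$f = 15$ ($f = 9 + \left(-4 + 2\right) \left(-3\right) = 9 - -6 = 9 + 6 = 15$)
$v{\left(o,E \right)} = 15$
$w{\left(U \right)} = 2$
$x{\left(I \right)} = 2$
$\frac{96490}{x{\left(-284 \right)}} = \frac{96490}{2} = 96490 \cdot \frac{1}{2} = 48245$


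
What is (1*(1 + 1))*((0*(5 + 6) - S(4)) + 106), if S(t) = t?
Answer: 204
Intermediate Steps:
(1*(1 + 1))*((0*(5 + 6) - S(4)) + 106) = (1*(1 + 1))*((0*(5 + 6) - 1*4) + 106) = (1*2)*((0*11 - 4) + 106) = 2*((0 - 4) + 106) = 2*(-4 + 106) = 2*102 = 204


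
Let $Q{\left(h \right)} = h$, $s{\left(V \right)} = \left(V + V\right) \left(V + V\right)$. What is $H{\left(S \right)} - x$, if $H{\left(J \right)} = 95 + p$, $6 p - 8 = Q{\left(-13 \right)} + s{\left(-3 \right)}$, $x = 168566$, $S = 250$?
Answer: $- \frac{1010795}{6} \approx -1.6847 \cdot 10^{5}$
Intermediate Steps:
$s{\left(V \right)} = 4 V^{2}$ ($s{\left(V \right)} = 2 V 2 V = 4 V^{2}$)
$p = \frac{31}{6}$ ($p = \frac{4}{3} + \frac{-13 + 4 \left(-3\right)^{2}}{6} = \frac{4}{3} + \frac{-13 + 4 \cdot 9}{6} = \frac{4}{3} + \frac{-13 + 36}{6} = \frac{4}{3} + \frac{1}{6} \cdot 23 = \frac{4}{3} + \frac{23}{6} = \frac{31}{6} \approx 5.1667$)
$H{\left(J \right)} = \frac{601}{6}$ ($H{\left(J \right)} = 95 + \frac{31}{6} = \frac{601}{6}$)
$H{\left(S \right)} - x = \frac{601}{6} - 168566 = - \frac{1010795}{6}$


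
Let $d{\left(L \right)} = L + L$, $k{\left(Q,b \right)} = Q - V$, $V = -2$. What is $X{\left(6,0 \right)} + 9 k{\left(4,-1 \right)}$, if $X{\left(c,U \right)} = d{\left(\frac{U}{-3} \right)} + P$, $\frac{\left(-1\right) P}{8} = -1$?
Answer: $62$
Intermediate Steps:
$P = 8$ ($P = \left(-8\right) \left(-1\right) = 8$)
$k{\left(Q,b \right)} = 2 + Q$ ($k{\left(Q,b \right)} = Q - -2 = Q + 2 = 2 + Q$)
$d{\left(L \right)} = 2 L$
$X{\left(c,U \right)} = 8 - \frac{2 U}{3}$ ($X{\left(c,U \right)} = 2 \frac{U}{-3} + 8 = 2 U \left(- \frac{1}{3}\right) + 8 = 2 \left(- \frac{U}{3}\right) + 8 = - \frac{2 U}{3} + 8 = 8 - \frac{2 U}{3}$)
$X{\left(6,0 \right)} + 9 k{\left(4,-1 \right)} = \left(8 - 0\right) + 9 \left(2 + 4\right) = \left(8 + 0\right) + 9 \cdot 6 = 8 + 54 = 62$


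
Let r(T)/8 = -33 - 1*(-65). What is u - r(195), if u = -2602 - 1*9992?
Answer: -12850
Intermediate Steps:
r(T) = 256 (r(T) = 8*(-33 - 1*(-65)) = 8*(-33 + 65) = 8*32 = 256)
u = -12594 (u = -2602 - 9992 = -12594)
u - r(195) = -12594 - 1*256 = -12594 - 256 = -12850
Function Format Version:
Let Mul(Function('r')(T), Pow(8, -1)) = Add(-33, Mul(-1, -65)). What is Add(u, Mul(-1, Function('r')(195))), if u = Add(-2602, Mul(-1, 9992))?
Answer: -12850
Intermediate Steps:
Function('r')(T) = 256 (Function('r')(T) = Mul(8, Add(-33, Mul(-1, -65))) = Mul(8, Add(-33, 65)) = Mul(8, 32) = 256)
u = -12594 (u = Add(-2602, -9992) = -12594)
Add(u, Mul(-1, Function('r')(195))) = Add(-12594, Mul(-1, 256)) = Add(-12594, -256) = -12850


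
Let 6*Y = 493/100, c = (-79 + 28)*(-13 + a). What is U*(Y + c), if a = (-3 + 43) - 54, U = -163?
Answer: -134750959/600 ≈ -2.2459e+5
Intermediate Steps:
a = -14 (a = 40 - 54 = -14)
c = 1377 (c = (-79 + 28)*(-13 - 14) = -51*(-27) = 1377)
Y = 493/600 (Y = (493/100)/6 = (493*(1/100))/6 = (1/6)*(493/100) = 493/600 ≈ 0.82167)
U*(Y + c) = -163*(493/600 + 1377) = -163*826693/600 = -134750959/600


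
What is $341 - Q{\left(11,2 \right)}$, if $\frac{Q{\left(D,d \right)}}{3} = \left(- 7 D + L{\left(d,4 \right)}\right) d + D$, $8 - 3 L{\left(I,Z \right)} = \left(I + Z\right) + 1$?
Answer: $768$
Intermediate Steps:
$L{\left(I,Z \right)} = \frac{7}{3} - \frac{I}{3} - \frac{Z}{3}$ ($L{\left(I,Z \right)} = \frac{8}{3} - \frac{\left(I + Z\right) + 1}{3} = \frac{8}{3} - \frac{1 + I + Z}{3} = \frac{8}{3} - \left(\frac{1}{3} + \frac{I}{3} + \frac{Z}{3}\right) = \frac{7}{3} - \frac{I}{3} - \frac{Z}{3}$)
$Q{\left(D,d \right)} = 3 D + 3 d \left(1 - 7 D - \frac{d}{3}\right)$ ($Q{\left(D,d \right)} = 3 \left(\left(- 7 D - \left(-1 + \frac{d}{3}\right)\right) d + D\right) = 3 \left(\left(1 - 7 D - \frac{d}{3}\right) d + D\right) = 3 \left(d \left(1 - 7 D - \frac{d}{3}\right) + D\right) = 3 \left(D + d \left(1 - 7 D - \frac{d}{3}\right)\right) = 3 D + 3 d \left(1 - 7 D - \frac{d}{3}\right)$)
$341 - Q{\left(11,2 \right)} = 341 - \left(3 \cdot 11 - 2 \left(-3 + 2\right) - 231 \cdot 2\right) = 341 - \left(33 - 2 \left(-1\right) - 462\right) = 341 - \left(33 + 2 - 462\right) = 341 - -427 = 341 + 427 = 768$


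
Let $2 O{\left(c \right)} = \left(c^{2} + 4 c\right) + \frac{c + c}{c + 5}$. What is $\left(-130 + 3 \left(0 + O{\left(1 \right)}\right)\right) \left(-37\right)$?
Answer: $4514$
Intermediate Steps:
$O{\left(c \right)} = \frac{c^{2}}{2} + 2 c + \frac{c}{5 + c}$ ($O{\left(c \right)} = \frac{\left(c^{2} + 4 c\right) + \frac{c + c}{c + 5}}{2} = \frac{\left(c^{2} + 4 c\right) + \frac{2 c}{5 + c}}{2} = \frac{c^{2} + 4 c + \frac{2 c}{5 + c}}{2} = \frac{c^{2}}{2} + 2 c + \frac{c}{5 + c}$)
$\left(-130 + 3 \left(0 + O{\left(1 \right)}\right)\right) \left(-37\right) = \left(-130 + 3 \left(0 + \frac{1}{2} \cdot 1 \frac{1}{5 + 1} \left(22 + 1^{2} + 9 \cdot 1\right)\right)\right) \left(-37\right) = \left(-130 + 3 \left(0 + \frac{1}{2} \cdot 1 \cdot \frac{1}{6} \left(22 + 1 + 9\right)\right)\right) \left(-37\right) = \left(-130 + 3 \left(0 + \frac{1}{2} \cdot 1 \cdot \frac{1}{6} \cdot 32\right)\right) \left(-37\right) = \left(-130 + 3 \left(0 + \frac{8}{3}\right)\right) \left(-37\right) = \left(-130 + 3 \cdot \frac{8}{3}\right) \left(-37\right) = \left(-130 + 8\right) \left(-37\right) = \left(-122\right) \left(-37\right) = 4514$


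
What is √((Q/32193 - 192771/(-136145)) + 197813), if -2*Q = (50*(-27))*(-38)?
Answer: √179661764786048630/953015 ≈ 444.76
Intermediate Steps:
Q = -25650 (Q = -50*(-27)*(-38)/2 = -(-675)*(-38) = -½*51300 = -25650)
√((Q/32193 - 192771/(-136145)) + 197813) = √((-25650/32193 - 192771/(-136145)) + 197813) = √((-25650*1/32193 - 192771*(-1/136145)) + 197813) = √((-2850/3577 + 192771/136145) + 197813) = √(4130529/6671105 + 197813) = √(1319635423894/6671105) = √179661764786048630/953015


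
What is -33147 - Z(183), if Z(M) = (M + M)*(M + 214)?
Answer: -178449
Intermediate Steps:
Z(M) = 2*M*(214 + M) (Z(M) = (2*M)*(214 + M) = 2*M*(214 + M))
-33147 - Z(183) = -33147 - 2*183*(214 + 183) = -33147 - 2*183*397 = -33147 - 1*145302 = -33147 - 145302 = -178449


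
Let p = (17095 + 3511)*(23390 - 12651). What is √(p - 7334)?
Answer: 10*√2212805 ≈ 14876.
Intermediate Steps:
p = 221287834 (p = 20606*10739 = 221287834)
√(p - 7334) = √(221287834 - 7334) = √221280500 = 10*√2212805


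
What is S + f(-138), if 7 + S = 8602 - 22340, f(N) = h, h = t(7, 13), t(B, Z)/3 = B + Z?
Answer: -13685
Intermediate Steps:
t(B, Z) = 3*B + 3*Z (t(B, Z) = 3*(B + Z) = 3*B + 3*Z)
h = 60 (h = 3*7 + 3*13 = 21 + 39 = 60)
f(N) = 60
S = -13745 (S = -7 + (8602 - 22340) = -7 - 13738 = -13745)
S + f(-138) = -13745 + 60 = -13685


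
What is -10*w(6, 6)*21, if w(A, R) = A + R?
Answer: -2520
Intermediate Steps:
-10*w(6, 6)*21 = -10*(6 + 6)*21 = -10*12*21 = -120*21 = -2520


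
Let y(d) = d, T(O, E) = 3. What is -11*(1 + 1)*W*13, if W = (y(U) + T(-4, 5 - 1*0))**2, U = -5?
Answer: -1144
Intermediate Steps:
W = 4 (W = (-5 + 3)**2 = (-2)**2 = 4)
-11*(1 + 1)*W*13 = -11*(1 + 1)*4*13 = -22*4*13 = -11*8*13 = -88*13 = -1144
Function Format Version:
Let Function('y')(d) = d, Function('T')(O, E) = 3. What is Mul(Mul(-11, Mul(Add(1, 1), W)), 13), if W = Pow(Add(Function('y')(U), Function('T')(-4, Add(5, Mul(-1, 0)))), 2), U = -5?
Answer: -1144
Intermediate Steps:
W = 4 (W = Pow(Add(-5, 3), 2) = Pow(-2, 2) = 4)
Mul(Mul(-11, Mul(Add(1, 1), W)), 13) = Mul(Mul(-11, Mul(Add(1, 1), 4)), 13) = Mul(Mul(-11, Mul(2, 4)), 13) = Mul(Mul(-11, 8), 13) = Mul(-88, 13) = -1144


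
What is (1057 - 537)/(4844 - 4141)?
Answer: 520/703 ≈ 0.73969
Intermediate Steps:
(1057 - 537)/(4844 - 4141) = 520/703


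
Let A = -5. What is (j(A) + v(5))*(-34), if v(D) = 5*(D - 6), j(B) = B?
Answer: 340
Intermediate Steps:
v(D) = -30 + 5*D (v(D) = 5*(-6 + D) = -30 + 5*D)
(j(A) + v(5))*(-34) = (-5 + (-30 + 5*5))*(-34) = (-5 + (-30 + 25))*(-34) = (-5 - 5)*(-34) = -10*(-34) = 340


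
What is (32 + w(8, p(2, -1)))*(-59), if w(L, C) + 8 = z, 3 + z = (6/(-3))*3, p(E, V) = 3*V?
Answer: -885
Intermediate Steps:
z = -9 (z = -3 + (6/(-3))*3 = -3 + (6*(-1/3))*3 = -3 - 2*3 = -3 - 6 = -9)
w(L, C) = -17 (w(L, C) = -8 - 9 = -17)
(32 + w(8, p(2, -1)))*(-59) = (32 - 17)*(-59) = 15*(-59) = -885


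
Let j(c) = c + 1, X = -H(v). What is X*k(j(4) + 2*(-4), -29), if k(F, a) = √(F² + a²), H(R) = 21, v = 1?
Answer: -105*√34 ≈ -612.25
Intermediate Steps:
X = -21 (X = -1*21 = -21)
j(c) = 1 + c
X*k(j(4) + 2*(-4), -29) = -21*√(((1 + 4) + 2*(-4))² + (-29)²) = -21*√((5 - 8)² + 841) = -21*√((-3)² + 841) = -21*√(9 + 841) = -105*√34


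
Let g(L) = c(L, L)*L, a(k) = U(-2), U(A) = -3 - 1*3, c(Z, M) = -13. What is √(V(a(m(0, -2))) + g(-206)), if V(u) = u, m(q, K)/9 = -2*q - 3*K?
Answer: 4*√167 ≈ 51.691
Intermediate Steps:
U(A) = -6 (U(A) = -3 - 3 = -6)
m(q, K) = -27*K - 18*q (m(q, K) = 9*(-2*q - 3*K) = 9*(-3*K - 2*q) = -27*K - 18*q)
a(k) = -6
g(L) = -13*L
√(V(a(m(0, -2))) + g(-206)) = √(-6 - 13*(-206)) = √(-6 + 2678) = √2672 = 4*√167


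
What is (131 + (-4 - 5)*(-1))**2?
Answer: 19600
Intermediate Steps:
(131 + (-4 - 5)*(-1))**2 = (131 - 9*(-1))**2 = (131 + 9)**2 = 140**2 = 19600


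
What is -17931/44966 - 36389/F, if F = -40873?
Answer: 903374011/1837895318 ≈ 0.49153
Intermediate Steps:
-17931/44966 - 36389/F = -17931/44966 - 36389/(-40873) = -17931*1/44966 - 36389*(-1/40873) = -17931/44966 + 36389/40873 = 903374011/1837895318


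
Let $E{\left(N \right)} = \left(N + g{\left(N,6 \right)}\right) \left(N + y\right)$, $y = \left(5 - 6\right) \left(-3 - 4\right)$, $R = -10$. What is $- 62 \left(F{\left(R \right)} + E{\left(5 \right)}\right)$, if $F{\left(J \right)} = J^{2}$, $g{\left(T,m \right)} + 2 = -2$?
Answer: $-6944$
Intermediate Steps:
$g{\left(T,m \right)} = -4$ ($g{\left(T,m \right)} = -2 - 2 = -4$)
$y = 7$ ($y = \left(-1\right) \left(-7\right) = 7$)
$E{\left(N \right)} = \left(-4 + N\right) \left(7 + N\right)$ ($E{\left(N \right)} = \left(N - 4\right) \left(N + 7\right) = \left(-4 + N\right) \left(7 + N\right)$)
$- 62 \left(F{\left(R \right)} + E{\left(5 \right)}\right) = - 62 \left(\left(-10\right)^{2} + \left(-28 + 5^{2} + 3 \cdot 5\right)\right) = - 62 \left(100 + \left(-28 + 25 + 15\right)\right) = - 62 \left(100 + 12\right) = \left(-62\right) 112 = -6944$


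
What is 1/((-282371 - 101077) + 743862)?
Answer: 1/360414 ≈ 2.7746e-6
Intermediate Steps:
1/((-282371 - 101077) + 743862) = 1/(-383448 + 743862) = 1/360414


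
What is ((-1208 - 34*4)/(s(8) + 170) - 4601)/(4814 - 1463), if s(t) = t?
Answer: -410161/298239 ≈ -1.3753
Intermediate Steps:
((-1208 - 34*4)/(s(8) + 170) - 4601)/(4814 - 1463) = ((-1208 - 34*4)/(8 + 170) - 4601)/(4814 - 1463) = ((-1208 - 136)/178 - 4601)/3351 = (-1344*1/178 - 4601)*(1/3351) = (-672/89 - 4601)*(1/3351) = -410161/89*1/3351 = -410161/298239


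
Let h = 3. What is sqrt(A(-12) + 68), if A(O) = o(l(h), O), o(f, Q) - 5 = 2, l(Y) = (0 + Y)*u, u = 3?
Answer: 5*sqrt(3) ≈ 8.6602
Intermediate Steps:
l(Y) = 3*Y (l(Y) = (0 + Y)*3 = Y*3 = 3*Y)
o(f, Q) = 7 (o(f, Q) = 5 + 2 = 7)
A(O) = 7
sqrt(A(-12) + 68) = sqrt(7 + 68) = sqrt(75) = 5*sqrt(3)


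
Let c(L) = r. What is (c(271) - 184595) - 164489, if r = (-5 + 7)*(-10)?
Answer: -349104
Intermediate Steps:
r = -20 (r = 2*(-10) = -20)
c(L) = -20
(c(271) - 184595) - 164489 = (-20 - 184595) - 164489 = -184615 - 164489 = -349104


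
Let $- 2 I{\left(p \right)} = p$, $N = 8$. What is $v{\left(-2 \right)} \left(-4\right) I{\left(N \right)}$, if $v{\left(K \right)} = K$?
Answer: $-32$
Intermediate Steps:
$I{\left(p \right)} = - \frac{p}{2}$
$v{\left(-2 \right)} \left(-4\right) I{\left(N \right)} = \left(-2\right) \left(-4\right) \left(\left(- \frac{1}{2}\right) 8\right) = 8 \left(-4\right) = -32$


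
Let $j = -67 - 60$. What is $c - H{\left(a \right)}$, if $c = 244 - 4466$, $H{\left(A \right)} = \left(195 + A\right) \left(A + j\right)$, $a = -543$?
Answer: $-237382$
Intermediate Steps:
$j = -127$
$H{\left(A \right)} = \left(-127 + A\right) \left(195 + A\right)$ ($H{\left(A \right)} = \left(195 + A\right) \left(A - 127\right) = \left(195 + A\right) \left(-127 + A\right) = \left(-127 + A\right) \left(195 + A\right)$)
$c = -4222$ ($c = 244 - 4466 = -4222$)
$c - H{\left(a \right)} = -4222 - \left(-24765 + \left(-543\right)^{2} + 68 \left(-543\right)\right) = -4222 - \left(-24765 + 294849 - 36924\right) = -4222 - 233160 = -237382$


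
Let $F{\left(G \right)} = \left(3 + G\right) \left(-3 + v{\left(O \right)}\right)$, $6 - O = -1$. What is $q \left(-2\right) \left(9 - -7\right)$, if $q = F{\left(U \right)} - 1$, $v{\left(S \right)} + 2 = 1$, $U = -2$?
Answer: $160$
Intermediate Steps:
$O = 7$ ($O = 6 - -1 = 6 + 1 = 7$)
$v{\left(S \right)} = -1$ ($v{\left(S \right)} = -2 + 1 = -1$)
$F{\left(G \right)} = -12 - 4 G$ ($F{\left(G \right)} = \left(3 + G\right) \left(-3 - 1\right) = \left(3 + G\right) \left(-4\right) = -12 - 4 G$)
$q = -5$ ($q = \left(-12 - -8\right) - 1 = \left(-12 + 8\right) - 1 = -4 - 1 = -5$)
$q \left(-2\right) \left(9 - -7\right) = \left(-5\right) \left(-2\right) \left(9 - -7\right) = 10 \left(9 + 7\right) = 10 \cdot 16 = 160$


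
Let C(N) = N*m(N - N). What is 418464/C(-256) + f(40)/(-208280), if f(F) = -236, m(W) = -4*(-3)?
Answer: -113485621/833120 ≈ -136.22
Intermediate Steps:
m(W) = 12
C(N) = 12*N (C(N) = N*12 = 12*N)
418464/C(-256) + f(40)/(-208280) = 418464/((12*(-256))) - 236/(-208280) = 418464/(-3072) - 236*(-1/208280) = 418464*(-1/3072) + 59/52070 = -4359/32 + 59/52070 = -113485621/833120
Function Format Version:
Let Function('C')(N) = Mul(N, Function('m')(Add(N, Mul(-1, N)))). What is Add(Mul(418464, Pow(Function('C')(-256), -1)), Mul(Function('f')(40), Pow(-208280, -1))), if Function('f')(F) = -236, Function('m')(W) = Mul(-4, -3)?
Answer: Rational(-113485621, 833120) ≈ -136.22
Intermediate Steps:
Function('m')(W) = 12
Function('C')(N) = Mul(12, N) (Function('C')(N) = Mul(N, 12) = Mul(12, N))
Add(Mul(418464, Pow(Function('C')(-256), -1)), Mul(Function('f')(40), Pow(-208280, -1))) = Add(Mul(418464, Pow(Mul(12, -256), -1)), Mul(-236, Pow(-208280, -1))) = Add(Mul(418464, Pow(-3072, -1)), Mul(-236, Rational(-1, 208280))) = Add(Mul(418464, Rational(-1, 3072)), Rational(59, 52070)) = Add(Rational(-4359, 32), Rational(59, 52070)) = Rational(-113485621, 833120)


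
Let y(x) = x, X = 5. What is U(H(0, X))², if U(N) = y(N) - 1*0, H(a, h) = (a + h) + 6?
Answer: 121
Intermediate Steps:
H(a, h) = 6 + a + h
U(N) = N (U(N) = N - 1*0 = N + 0 = N)
U(H(0, X))² = (6 + 0 + 5)² = 11² = 121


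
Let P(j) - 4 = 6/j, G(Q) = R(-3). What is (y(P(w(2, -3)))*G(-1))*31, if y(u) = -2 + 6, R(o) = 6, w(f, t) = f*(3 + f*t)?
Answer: 744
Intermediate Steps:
G(Q) = 6
P(j) = 4 + 6/j
y(u) = 4
(y(P(w(2, -3)))*G(-1))*31 = (4*6)*31 = 24*31 = 744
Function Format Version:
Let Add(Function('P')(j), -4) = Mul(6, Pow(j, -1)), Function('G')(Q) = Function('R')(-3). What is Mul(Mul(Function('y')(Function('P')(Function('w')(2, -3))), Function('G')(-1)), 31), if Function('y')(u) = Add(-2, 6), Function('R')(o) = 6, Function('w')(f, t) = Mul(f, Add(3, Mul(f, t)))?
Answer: 744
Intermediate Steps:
Function('G')(Q) = 6
Function('P')(j) = Add(4, Mul(6, Pow(j, -1)))
Function('y')(u) = 4
Mul(Mul(Function('y')(Function('P')(Function('w')(2, -3))), Function('G')(-1)), 31) = Mul(Mul(4, 6), 31) = Mul(24, 31) = 744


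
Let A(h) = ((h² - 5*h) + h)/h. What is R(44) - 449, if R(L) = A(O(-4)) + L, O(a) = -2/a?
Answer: -817/2 ≈ -408.50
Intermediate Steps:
A(h) = (h² - 4*h)/h
R(L) = -7/2 + L (R(L) = (-4 - 2/(-4)) + L = (-4 - 2*(-¼)) + L = (-4 + ½) + L = -7/2 + L)
R(44) - 449 = (-7/2 + 44) - 449 = 81/2 - 449 = -817/2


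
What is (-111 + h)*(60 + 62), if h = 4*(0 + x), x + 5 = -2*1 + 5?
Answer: -14518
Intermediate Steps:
x = -2 (x = -5 + (-2*1 + 5) = -5 + (-2 + 5) = -5 + 3 = -2)
h = -8 (h = 4*(0 - 2) = 4*(-2) = -8)
(-111 + h)*(60 + 62) = (-111 - 8)*(60 + 62) = -119*122 = -14518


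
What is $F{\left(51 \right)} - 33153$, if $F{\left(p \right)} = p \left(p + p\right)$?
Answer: $-27951$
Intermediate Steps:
$F{\left(p \right)} = 2 p^{2}$ ($F{\left(p \right)} = p 2 p = 2 p^{2}$)
$F{\left(51 \right)} - 33153 = 2 \cdot 51^{2} - 33153 = 2 \cdot 2601 - 33153 = 5202 - 33153 = -27951$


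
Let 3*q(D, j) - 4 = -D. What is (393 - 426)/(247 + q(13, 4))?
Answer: -33/244 ≈ -0.13525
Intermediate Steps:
q(D, j) = 4/3 - D/3 (q(D, j) = 4/3 + (-D)/3 = 4/3 - D/3)
(393 - 426)/(247 + q(13, 4)) = (393 - 426)/(247 + (4/3 - ⅓*13)) = -33/(247 + (4/3 - 13/3)) = -33/(247 - 3) = -33/244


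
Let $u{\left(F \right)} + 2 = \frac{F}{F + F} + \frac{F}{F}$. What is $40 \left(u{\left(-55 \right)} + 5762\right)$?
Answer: $230460$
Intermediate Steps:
$u{\left(F \right)} = - \frac{1}{2}$ ($u{\left(F \right)} = -2 + \left(\frac{F}{F + F} + \frac{F}{F}\right) = -2 + \left(\frac{F}{2 F} + 1\right) = -2 + \left(F \frac{1}{2 F} + 1\right) = -2 + \left(\frac{1}{2} + 1\right) = -2 + \frac{3}{2} = - \frac{1}{2}$)
$40 \left(u{\left(-55 \right)} + 5762\right) = 40 \left(- \frac{1}{2} + 5762\right) = 40 \cdot \frac{11523}{2} = 230460$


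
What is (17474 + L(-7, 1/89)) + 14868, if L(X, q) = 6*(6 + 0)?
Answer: 32378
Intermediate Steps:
L(X, q) = 36 (L(X, q) = 6*6 = 36)
(17474 + L(-7, 1/89)) + 14868 = (17474 + 36) + 14868 = 17510 + 14868 = 32378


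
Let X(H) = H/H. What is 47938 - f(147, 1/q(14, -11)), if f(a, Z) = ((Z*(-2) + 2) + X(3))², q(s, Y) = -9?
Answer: 3882137/81 ≈ 47928.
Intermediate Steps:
X(H) = 1
f(a, Z) = (3 - 2*Z)² (f(a, Z) = ((Z*(-2) + 2) + 1)² = ((-2*Z + 2) + 1)² = ((2 - 2*Z) + 1)² = (3 - 2*Z)²)
47938 - f(147, 1/q(14, -11)) = 47938 - (3 - 2/(-9))² = 47938 - (3 - 2*(-⅑))² = 47938 - (3 + 2/9)² = 47938 - (29/9)² = 47938 - 1*841/81 = 47938 - 841/81 = 3882137/81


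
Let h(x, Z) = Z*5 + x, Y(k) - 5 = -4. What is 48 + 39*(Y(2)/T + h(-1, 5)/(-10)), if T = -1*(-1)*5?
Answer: -189/5 ≈ -37.800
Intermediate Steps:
T = 5 (T = 1*5 = 5)
Y(k) = 1 (Y(k) = 5 - 4 = 1)
h(x, Z) = x + 5*Z (h(x, Z) = 5*Z + x = x + 5*Z)
48 + 39*(Y(2)/T + h(-1, 5)/(-10)) = 48 + 39*(1/5 + (-1 + 5*5)/(-10)) = 48 + 39*(1*(⅕) + (-1 + 25)*(-⅒)) = 48 + 39*(⅕ + 24*(-⅒)) = 48 + 39*(⅕ - 12/5) = 48 + 39*(-11/5) = 48 - 429/5 = -189/5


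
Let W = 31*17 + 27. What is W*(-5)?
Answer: -2770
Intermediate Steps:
W = 554 (W = 527 + 27 = 554)
W*(-5) = 554*(-5) = -2770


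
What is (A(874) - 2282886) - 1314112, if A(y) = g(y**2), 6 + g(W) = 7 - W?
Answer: -4360873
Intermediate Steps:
g(W) = 1 - W (g(W) = -6 + (7 - W) = 1 - W)
A(y) = 1 - y**2
(A(874) - 2282886) - 1314112 = ((1 - 1*874**2) - 2282886) - 1314112 = ((1 - 1*763876) - 2282886) - 1314112 = ((1 - 763876) - 2282886) - 1314112 = (-763875 - 2282886) - 1314112 = -3046761 - 1314112 = -4360873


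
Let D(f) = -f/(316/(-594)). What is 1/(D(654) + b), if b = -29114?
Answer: -79/2202887 ≈ -3.5862e-5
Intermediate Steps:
D(f) = 297*f/158 (D(f) = -f/(316*(-1/594)) = -f/(-158/297) = -f*(-297)/158 = -(-297)*f/158 = 297*f/158)
1/(D(654) + b) = 1/((297/158)*654 - 29114) = 1/(97119/79 - 29114) = 1/(-2202887/79) = -79/2202887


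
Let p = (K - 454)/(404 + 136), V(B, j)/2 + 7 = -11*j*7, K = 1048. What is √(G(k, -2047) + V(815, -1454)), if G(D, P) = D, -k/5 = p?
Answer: √895586/2 ≈ 473.18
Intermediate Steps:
V(B, j) = -14 - 154*j (V(B, j) = -14 + 2*(-11*j*7) = -14 + 2*(-77*j) = -14 - 154*j)
p = 11/10 (p = (1048 - 454)/(404 + 136) = 594/540 = 594*(1/540) = 11/10 ≈ 1.1000)
k = -11/2 (k = -5*11/10 = -11/2 ≈ -5.5000)
√(G(k, -2047) + V(815, -1454)) = √(-11/2 + (-14 - 154*(-1454))) = √(-11/2 + (-14 + 223916)) = √(-11/2 + 223902) = √(447793/2) = √895586/2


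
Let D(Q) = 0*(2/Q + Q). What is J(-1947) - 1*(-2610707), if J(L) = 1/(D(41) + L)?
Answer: 5083046528/1947 ≈ 2.6107e+6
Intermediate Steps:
D(Q) = 0 (D(Q) = 0*(Q + 2/Q) = 0)
J(L) = 1/L (J(L) = 1/(0 + L) = 1/L)
J(-1947) - 1*(-2610707) = 1/(-1947) - 1*(-2610707) = -1/1947 + 2610707 = 5083046528/1947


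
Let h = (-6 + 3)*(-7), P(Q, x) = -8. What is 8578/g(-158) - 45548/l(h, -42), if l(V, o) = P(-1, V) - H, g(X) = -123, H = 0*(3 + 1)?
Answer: 1383445/246 ≈ 5623.8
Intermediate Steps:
H = 0 (H = 0*4 = 0)
h = 21 (h = -3*(-7) = 21)
l(V, o) = -8 (l(V, o) = -8 - 1*0 = -8 + 0 = -8)
8578/g(-158) - 45548/l(h, -42) = 8578/(-123) - 45548/(-8) = 8578*(-1/123) - 45548*(-⅛) = -8578/123 + 11387/2 = 1383445/246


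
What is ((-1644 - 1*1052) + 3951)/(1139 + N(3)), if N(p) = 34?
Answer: 1255/1173 ≈ 1.0699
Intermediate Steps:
((-1644 - 1*1052) + 3951)/(1139 + N(3)) = ((-1644 - 1*1052) + 3951)/(1139 + 34) = ((-1644 - 1052) + 3951)/1173 = (-2696 + 3951)*(1/1173) = 1255*(1/1173) = 1255/1173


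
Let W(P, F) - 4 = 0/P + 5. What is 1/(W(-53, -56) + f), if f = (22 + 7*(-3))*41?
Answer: 1/50 ≈ 0.020000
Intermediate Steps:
f = 41 (f = (22 - 21)*41 = 1*41 = 41)
W(P, F) = 9 (W(P, F) = 4 + (0/P + 5) = 4 + (0 + 5) = 4 + 5 = 9)
1/(W(-53, -56) + f) = 1/(9 + 41) = 1/50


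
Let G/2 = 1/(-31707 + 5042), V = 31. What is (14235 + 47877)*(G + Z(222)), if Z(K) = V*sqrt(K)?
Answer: -124224/26665 + 1925472*sqrt(222) ≈ 2.8689e+7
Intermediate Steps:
Z(K) = 31*sqrt(K)
G = -2/26665 (G = 2/(-31707 + 5042) = 2/(-26665) = 2*(-1/26665) = -2/26665 ≈ -7.5005e-5)
(14235 + 47877)*(G + Z(222)) = (14235 + 47877)*(-2/26665 + 31*sqrt(222)) = 62112*(-2/26665 + 31*sqrt(222)) = -124224/26665 + 1925472*sqrt(222)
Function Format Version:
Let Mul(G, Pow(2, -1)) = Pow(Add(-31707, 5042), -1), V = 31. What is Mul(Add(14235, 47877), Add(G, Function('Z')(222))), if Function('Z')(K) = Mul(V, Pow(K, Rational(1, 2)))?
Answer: Add(Rational(-124224, 26665), Mul(1925472, Pow(222, Rational(1, 2)))) ≈ 2.8689e+7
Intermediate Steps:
Function('Z')(K) = Mul(31, Pow(K, Rational(1, 2)))
G = Rational(-2, 26665) (G = Mul(2, Pow(Add(-31707, 5042), -1)) = Mul(2, Pow(-26665, -1)) = Mul(2, Rational(-1, 26665)) = Rational(-2, 26665) ≈ -7.5005e-5)
Mul(Add(14235, 47877), Add(G, Function('Z')(222))) = Mul(Add(14235, 47877), Add(Rational(-2, 26665), Mul(31, Pow(222, Rational(1, 2))))) = Mul(62112, Add(Rational(-2, 26665), Mul(31, Pow(222, Rational(1, 2))))) = Add(Rational(-124224, 26665), Mul(1925472, Pow(222, Rational(1, 2))))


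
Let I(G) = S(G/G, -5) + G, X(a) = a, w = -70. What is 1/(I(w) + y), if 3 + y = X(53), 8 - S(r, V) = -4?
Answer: -⅛ ≈ -0.12500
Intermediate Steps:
S(r, V) = 12 (S(r, V) = 8 - 1*(-4) = 8 + 4 = 12)
I(G) = 12 + G
y = 50 (y = -3 + 53 = 50)
1/(I(w) + y) = 1/((12 - 70) + 50) = 1/(-58 + 50) = 1/(-8) = -⅛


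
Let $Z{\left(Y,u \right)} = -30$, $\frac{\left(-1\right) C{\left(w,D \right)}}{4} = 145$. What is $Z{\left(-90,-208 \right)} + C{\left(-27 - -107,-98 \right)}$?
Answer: $-610$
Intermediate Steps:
$C{\left(w,D \right)} = -580$ ($C{\left(w,D \right)} = \left(-4\right) 145 = -580$)
$Z{\left(-90,-208 \right)} + C{\left(-27 - -107,-98 \right)} = -30 - 580 = -610$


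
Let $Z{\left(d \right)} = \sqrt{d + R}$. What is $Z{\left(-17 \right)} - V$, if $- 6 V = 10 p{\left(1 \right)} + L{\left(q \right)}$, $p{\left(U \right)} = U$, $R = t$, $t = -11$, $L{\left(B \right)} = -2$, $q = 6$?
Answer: $\frac{4}{3} + 2 i \sqrt{7} \approx 1.3333 + 5.2915 i$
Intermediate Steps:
$R = -11$
$Z{\left(d \right)} = \sqrt{-11 + d}$ ($Z{\left(d \right)} = \sqrt{d - 11} = \sqrt{-11 + d}$)
$V = - \frac{4}{3}$ ($V = - \frac{10 \cdot 1 - 2}{6} = - \frac{10 - 2}{6} = \left(- \frac{1}{6}\right) 8 = - \frac{4}{3} \approx -1.3333$)
$Z{\left(-17 \right)} - V = \sqrt{-11 - 17} - - \frac{4}{3} = \sqrt{-28} + \frac{4}{3} = 2 i \sqrt{7} + \frac{4}{3} = \frac{4}{3} + 2 i \sqrt{7}$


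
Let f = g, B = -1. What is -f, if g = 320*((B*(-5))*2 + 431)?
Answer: -141120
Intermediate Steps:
g = 141120 (g = 320*(-1*(-5)*2 + 431) = 320*(5*2 + 431) = 320*(10 + 431) = 320*441 = 141120)
f = 141120
-f = -1*141120 = -141120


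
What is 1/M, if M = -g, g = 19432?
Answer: -1/19432 ≈ -5.1462e-5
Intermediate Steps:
M = -19432 (M = -1*19432 = -19432)
1/M = 1/(-19432) = -1/19432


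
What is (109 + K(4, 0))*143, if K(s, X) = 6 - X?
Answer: 16445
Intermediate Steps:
(109 + K(4, 0))*143 = (109 + (6 - 1*0))*143 = (109 + (6 + 0))*143 = (109 + 6)*143 = 115*143 = 16445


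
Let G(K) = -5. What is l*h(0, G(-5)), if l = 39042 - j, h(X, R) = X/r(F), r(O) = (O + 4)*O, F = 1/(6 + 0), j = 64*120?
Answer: 0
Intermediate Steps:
j = 7680
F = ⅙ (F = 1/6 = ⅙ ≈ 0.16667)
r(O) = O*(4 + O) (r(O) = (4 + O)*O = O*(4 + O))
h(X, R) = 36*X/25 (h(X, R) = X/(((4 + ⅙)/6)) = X/(((⅙)*(25/6))) = X/(25/36) = X*(36/25) = 36*X/25)
l = 31362 (l = 39042 - 1*7680 = 39042 - 7680 = 31362)
l*h(0, G(-5)) = 31362*((36/25)*0) = 31362*0 = 0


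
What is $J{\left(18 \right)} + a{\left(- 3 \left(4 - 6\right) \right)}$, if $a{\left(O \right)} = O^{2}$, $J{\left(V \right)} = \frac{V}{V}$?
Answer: $37$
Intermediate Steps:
$J{\left(V \right)} = 1$
$J{\left(18 \right)} + a{\left(- 3 \left(4 - 6\right) \right)} = 1 + \left(- 3 \left(4 - 6\right)\right)^{2} = 1 + \left(\left(-3\right) \left(-2\right)\right)^{2} = 1 + 6^{2} = 1 + 36 = 37$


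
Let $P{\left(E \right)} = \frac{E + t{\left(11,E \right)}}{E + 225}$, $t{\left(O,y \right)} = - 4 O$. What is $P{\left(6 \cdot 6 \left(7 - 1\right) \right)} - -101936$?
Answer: $\frac{44953948}{441} \approx 1.0194 \cdot 10^{5}$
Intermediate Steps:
$P{\left(E \right)} = \frac{-44 + E}{225 + E}$ ($P{\left(E \right)} = \frac{E - 44}{E + 225} = \frac{E - 44}{225 + E} = \frac{-44 + E}{225 + E}$)
$P{\left(6 \cdot 6 \left(7 - 1\right) \right)} - -101936 = \frac{-44 + 6 \cdot 6 \left(7 - 1\right)}{225 + 6 \cdot 6 \left(7 - 1\right)} - -101936 = \frac{-44 + 36 \cdot 6}{225 + 36 \cdot 6} + 101936 = \frac{-44 + 216}{225 + 216} + 101936 = \frac{1}{441} \cdot 172 + 101936 = \frac{172}{441} + 101936 = \frac{44953948}{441}$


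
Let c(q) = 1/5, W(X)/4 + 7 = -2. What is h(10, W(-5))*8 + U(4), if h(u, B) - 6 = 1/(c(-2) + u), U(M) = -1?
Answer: 2437/51 ≈ 47.784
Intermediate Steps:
W(X) = -36 (W(X) = -28 + 4*(-2) = -28 - 8 = -36)
c(q) = ⅕
h(u, B) = 6 + 1/(⅕ + u)
h(10, W(-5))*8 + U(4) = ((11 + 30*10)/(1 + 5*10))*8 - 1 = ((11 + 300)/(1 + 50))*8 - 1 = (311/51)*8 - 1 = 2488/51 - 1 = 2437/51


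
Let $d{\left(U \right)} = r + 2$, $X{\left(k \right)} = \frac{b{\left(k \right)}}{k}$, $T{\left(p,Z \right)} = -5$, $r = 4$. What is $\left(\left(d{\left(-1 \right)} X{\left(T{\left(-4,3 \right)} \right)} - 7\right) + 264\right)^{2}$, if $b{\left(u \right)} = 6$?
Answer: $\frac{1560001}{25} \approx 62400.0$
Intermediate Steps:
$X{\left(k \right)} = \frac{6}{k}$
$d{\left(U \right)} = 6$ ($d{\left(U \right)} = 4 + 2 = 6$)
$\left(\left(d{\left(-1 \right)} X{\left(T{\left(-4,3 \right)} \right)} - 7\right) + 264\right)^{2} = \left(\left(6 \frac{6}{-5} - 7\right) + 264\right)^{2} = \left(\left(6 \cdot 6 \left(- \frac{1}{5}\right) - 7\right) + 264\right)^{2} = \left(\left(6 \left(- \frac{6}{5}\right) - 7\right) + 264\right)^{2} = \left(\left(- \frac{36}{5} - 7\right) + 264\right)^{2} = \left(- \frac{71}{5} + 264\right)^{2} = \left(\frac{1249}{5}\right)^{2} = \frac{1560001}{25}$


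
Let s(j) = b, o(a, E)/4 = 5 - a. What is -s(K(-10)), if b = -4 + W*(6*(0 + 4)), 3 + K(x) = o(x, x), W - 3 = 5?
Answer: -188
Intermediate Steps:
o(a, E) = 20 - 4*a (o(a, E) = 4*(5 - a) = 20 - 4*a)
W = 8 (W = 3 + 5 = 8)
K(x) = 17 - 4*x (K(x) = -3 + (20 - 4*x) = 17 - 4*x)
b = 188 (b = -4 + 8*(6*(0 + 4)) = -4 + 8*(6*4) = -4 + 8*24 = -4 + 192 = 188)
s(j) = 188
-s(K(-10)) = -1*188 = -188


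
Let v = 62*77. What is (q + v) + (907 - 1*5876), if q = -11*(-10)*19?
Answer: 1895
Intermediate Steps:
q = 2090 (q = 110*19 = 2090)
v = 4774
(q + v) + (907 - 1*5876) = (2090 + 4774) + (907 - 1*5876) = 6864 + (907 - 5876) = 6864 - 4969 = 1895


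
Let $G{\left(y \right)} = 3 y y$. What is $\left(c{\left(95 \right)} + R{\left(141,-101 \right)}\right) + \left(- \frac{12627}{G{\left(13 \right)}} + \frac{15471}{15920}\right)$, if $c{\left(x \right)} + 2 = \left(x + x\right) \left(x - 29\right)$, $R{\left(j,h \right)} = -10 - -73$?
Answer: $\frac{33838345799}{2690480} \approx 12577.0$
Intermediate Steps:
$R{\left(j,h \right)} = 63$ ($R{\left(j,h \right)} = -10 + 73 = 63$)
$G{\left(y \right)} = 3 y^{2}$
$c{\left(x \right)} = -2 + 2 x \left(-29 + x\right)$ ($c{\left(x \right)} = -2 + \left(x + x\right) \left(x - 29\right) = -2 + 2 x \left(-29 + x\right)$)
$\left(c{\left(95 \right)} + R{\left(141,-101 \right)}\right) + \left(- \frac{12627}{G{\left(13 \right)}} + \frac{15471}{15920}\right) = \left(\left(-2 - 5510 + 2 \cdot 95^{2}\right) + 63\right) + \left(- \frac{12627}{3 \cdot 13^{2}} + \frac{15471}{15920}\right) = \left(\left(-2 - 5510 + 2 \cdot 9025\right) + 63\right) + \left(- \frac{12627}{3 \cdot 169} + 15471 \cdot \frac{1}{15920}\right) = \left(\left(-2 - 5510 + 18050\right) + 63\right) + \left(- \frac{12627}{507} + \frac{15471}{15920}\right) = \left(12538 + 63\right) + \left(\left(-12627\right) \frac{1}{507} + \frac{15471}{15920}\right) = 12601 + \left(- \frac{4209}{169} + \frac{15471}{15920}\right) = 12601 - \frac{64392681}{2690480} = \frac{33838345799}{2690480}$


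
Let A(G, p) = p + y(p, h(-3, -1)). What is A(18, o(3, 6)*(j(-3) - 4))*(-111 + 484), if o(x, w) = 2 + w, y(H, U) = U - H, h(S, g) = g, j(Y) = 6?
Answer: -373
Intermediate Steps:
A(G, p) = -1 (A(G, p) = p + (-1 - p) = -1)
A(18, o(3, 6)*(j(-3) - 4))*(-111 + 484) = -(-111 + 484) = -1*373 = -373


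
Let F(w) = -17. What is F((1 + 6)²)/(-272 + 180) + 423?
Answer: 38933/92 ≈ 423.18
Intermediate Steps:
F((1 + 6)²)/(-272 + 180) + 423 = -17/(-272 + 180) + 423 = -17/(-92) + 423 = -17*(-1/92) + 423 = 17/92 + 423 = 38933/92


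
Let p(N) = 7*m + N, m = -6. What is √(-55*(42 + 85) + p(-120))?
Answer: I*√7147 ≈ 84.54*I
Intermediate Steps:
p(N) = -42 + N (p(N) = 7*(-6) + N = -42 + N)
√(-55*(42 + 85) + p(-120)) = √(-55*(42 + 85) + (-42 - 120)) = √(-55*127 - 162) = √(-6985 - 162) = √(-7147) = I*√7147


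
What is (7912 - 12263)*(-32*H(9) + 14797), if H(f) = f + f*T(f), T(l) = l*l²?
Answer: 850372493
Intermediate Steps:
T(l) = l³
H(f) = f + f⁴ (H(f) = f + f*f³ = f + f⁴)
(7912 - 12263)*(-32*H(9) + 14797) = (7912 - 12263)*(-32*(9 + 9⁴) + 14797) = -4351*(-32*(9 + 6561) + 14797) = -4351*(-32*6570 + 14797) = -4351*(-210240 + 14797) = -4351*(-195443) = 850372493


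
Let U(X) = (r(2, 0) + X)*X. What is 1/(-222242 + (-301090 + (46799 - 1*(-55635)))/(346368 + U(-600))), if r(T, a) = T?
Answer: -44073/9794884082 ≈ -4.4996e-6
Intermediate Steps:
U(X) = X*(2 + X) (U(X) = (2 + X)*X = X*(2 + X))
1/(-222242 + (-301090 + (46799 - 1*(-55635)))/(346368 + U(-600))) = 1/(-222242 + (-301090 + (46799 - 1*(-55635)))/(346368 - 600*(2 - 600))) = 1/(-222242 + (-301090 + (46799 + 55635))/(346368 - 600*(-598))) = 1/(-222242 + (-301090 + 102434)/(346368 + 358800)) = 1/(-222242 - 198656/705168) = 1/(-222242 - 198656*1/705168) = 1/(-222242 - 12416/44073) = 1/(-9794884082/44073) = -44073/9794884082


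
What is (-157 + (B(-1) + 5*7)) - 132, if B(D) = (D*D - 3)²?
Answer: -250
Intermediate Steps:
B(D) = (-3 + D²)² (B(D) = (D² - 3)² = (-3 + D²)²)
(-157 + (B(-1) + 5*7)) - 132 = (-157 + ((-3 + (-1)²)² + 5*7)) - 132 = (-157 + ((-3 + 1)² + 35)) - 132 = (-157 + ((-2)² + 35)) - 132 = (-157 + (4 + 35)) - 132 = (-157 + 39) - 132 = -118 - 132 = -250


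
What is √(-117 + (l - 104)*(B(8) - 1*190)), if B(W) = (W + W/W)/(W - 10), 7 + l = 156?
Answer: 9*I*√438/2 ≈ 94.178*I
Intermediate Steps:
l = 149 (l = -7 + 156 = 149)
B(W) = (1 + W)/(-10 + W) (B(W) = (W + 1)/(-10 + W) = (1 + W)/(-10 + W))
√(-117 + (l - 104)*(B(8) - 1*190)) = √(-117 + (149 - 104)*((1 + 8)/(-10 + 8) - 1*190)) = √(-117 + 45*(9/(-2) - 190)) = √(-117 + 45*(-½*9 - 190)) = √(-117 + 45*(-9/2 - 190)) = √(-117 + 45*(-389/2)) = √(-117 - 17505/2) = √(-17739/2) = 9*I*√438/2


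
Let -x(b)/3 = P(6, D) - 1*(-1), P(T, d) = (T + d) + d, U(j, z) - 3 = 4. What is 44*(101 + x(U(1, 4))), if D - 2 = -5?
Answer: 4312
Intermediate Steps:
D = -3 (D = 2 - 5 = -3)
U(j, z) = 7 (U(j, z) = 3 + 4 = 7)
P(T, d) = T + 2*d
x(b) = -3 (x(b) = -3*((6 + 2*(-3)) - 1*(-1)) = -3*((6 - 6) + 1) = -3*(0 + 1) = -3*1 = -3)
44*(101 + x(U(1, 4))) = 44*(101 - 3) = 44*98 = 4312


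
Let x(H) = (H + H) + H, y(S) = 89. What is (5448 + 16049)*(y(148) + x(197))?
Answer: 14617960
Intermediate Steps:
x(H) = 3*H (x(H) = 2*H + H = 3*H)
(5448 + 16049)*(y(148) + x(197)) = (5448 + 16049)*(89 + 3*197) = 21497*(89 + 591) = 21497*680 = 14617960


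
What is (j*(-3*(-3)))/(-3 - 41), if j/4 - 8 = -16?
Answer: 72/11 ≈ 6.5455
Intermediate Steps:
j = -32 (j = 32 + 4*(-16) = 32 - 64 = -32)
(j*(-3*(-3)))/(-3 - 41) = (-(-96)*(-3))/(-3 - 41) = -32*9/(-44) = -288*(-1/44) = 72/11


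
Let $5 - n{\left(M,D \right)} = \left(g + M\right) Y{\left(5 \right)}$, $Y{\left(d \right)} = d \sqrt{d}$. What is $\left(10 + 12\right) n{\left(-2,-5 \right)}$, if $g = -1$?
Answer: $110 + 330 \sqrt{5} \approx 847.9$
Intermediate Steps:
$Y{\left(d \right)} = d^{\frac{3}{2}}$
$n{\left(M,D \right)} = 5 - 5 \sqrt{5} \left(-1 + M\right)$ ($n{\left(M,D \right)} = 5 - \left(-1 + M\right) 5^{\frac{3}{2}} = 5 - \left(-1 + M\right) 5 \sqrt{5} = 5 - 5 \sqrt{5} \left(-1 + M\right)$)
$\left(10 + 12\right) n{\left(-2,-5 \right)} = \left(10 + 12\right) \left(5 + 5 \sqrt{5} - - 10 \sqrt{5}\right) = 22 \left(5 + 5 \sqrt{5} + 10 \sqrt{5}\right) = 22 \left(5 + 15 \sqrt{5}\right) = 110 + 330 \sqrt{5}$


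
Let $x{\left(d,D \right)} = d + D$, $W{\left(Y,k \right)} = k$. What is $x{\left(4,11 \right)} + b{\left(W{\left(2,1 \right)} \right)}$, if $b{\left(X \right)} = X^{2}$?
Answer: $16$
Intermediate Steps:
$x{\left(d,D \right)} = D + d$
$x{\left(4,11 \right)} + b{\left(W{\left(2,1 \right)} \right)} = \left(11 + 4\right) + 1^{2} = 15 + 1 = 16$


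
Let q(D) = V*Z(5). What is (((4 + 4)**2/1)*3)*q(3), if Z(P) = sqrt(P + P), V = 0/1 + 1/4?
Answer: 48*sqrt(10) ≈ 151.79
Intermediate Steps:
V = 1/4 (V = 0*1 + 1*(1/4) = 0 + 1/4 = 1/4 ≈ 0.25000)
Z(P) = sqrt(2)*sqrt(P) (Z(P) = sqrt(2*P) = sqrt(2)*sqrt(P))
q(D) = sqrt(10)/4 (q(D) = (sqrt(2)*sqrt(5))/4 = sqrt(10)/4)
(((4 + 4)**2/1)*3)*q(3) = (((4 + 4)**2/1)*3)*(sqrt(10)/4) = ((8**2*1)*3)*(sqrt(10)/4) = ((64*1)*3)*(sqrt(10)/4) = (64*3)*(sqrt(10)/4) = 192*(sqrt(10)/4) = 48*sqrt(10)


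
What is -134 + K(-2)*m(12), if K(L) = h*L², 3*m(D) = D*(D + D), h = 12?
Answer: 4474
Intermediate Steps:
m(D) = 2*D²/3 (m(D) = (D*(D + D))/3 = (D*(2*D))/3 = (2*D²)/3 = 2*D²/3)
K(L) = 12*L²
-134 + K(-2)*m(12) = -134 + (12*(-2)²)*((⅔)*12²) = -134 + (12*4)*((⅔)*144) = -134 + 48*96 = -134 + 4608 = 4474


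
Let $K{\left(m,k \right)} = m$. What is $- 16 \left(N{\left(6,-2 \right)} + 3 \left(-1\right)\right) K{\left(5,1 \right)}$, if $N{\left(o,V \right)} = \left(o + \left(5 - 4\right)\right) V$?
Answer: $1360$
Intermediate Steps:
$N{\left(o,V \right)} = V \left(1 + o\right)$ ($N{\left(o,V \right)} = \left(o + 1\right) V = \left(1 + o\right) V = V \left(1 + o\right)$)
$- 16 \left(N{\left(6,-2 \right)} + 3 \left(-1\right)\right) K{\left(5,1 \right)} = - 16 \left(- 2 \left(1 + 6\right) + 3 \left(-1\right)\right) 5 = - 16 \left(\left(-2\right) 7 - 3\right) 5 = - 16 \left(-14 - 3\right) 5 = \left(-16\right) \left(-17\right) 5 = 272 \cdot 5 = 1360$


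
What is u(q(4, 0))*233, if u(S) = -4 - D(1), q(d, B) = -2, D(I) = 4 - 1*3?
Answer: -1165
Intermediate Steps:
D(I) = 1 (D(I) = 4 - 3 = 1)
u(S) = -5 (u(S) = -4 - 1*1 = -4 - 1 = -5)
u(q(4, 0))*233 = -5*233 = -1165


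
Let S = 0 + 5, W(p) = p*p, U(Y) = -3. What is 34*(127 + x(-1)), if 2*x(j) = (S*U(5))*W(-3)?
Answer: 2023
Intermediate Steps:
W(p) = p²
S = 5
x(j) = -135/2 (x(j) = ((5*(-3))*(-3)²)/2 = (-15*9)/2 = (½)*(-135) = -135/2)
34*(127 + x(-1)) = 34*(127 - 135/2) = 34*(119/2) = 2023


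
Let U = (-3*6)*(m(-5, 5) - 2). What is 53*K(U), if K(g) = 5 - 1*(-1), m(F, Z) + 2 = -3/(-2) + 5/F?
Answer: 318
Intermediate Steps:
m(F, Z) = -½ + 5/F (m(F, Z) = -2 + (-3/(-2) + 5/F) = -2 + (-3*(-½) + 5/F) = -2 + (3/2 + 5/F) = -½ + 5/F)
U = 63 (U = (-3*6)*((½)*(10 - 1*(-5))/(-5) - 2) = -18*((½)*(-⅕)*(10 + 5) - 2) = -18*((½)*(-⅕)*15 - 2) = -18*(-3/2 - 2) = -18*(-7/2) = 63)
K(g) = 6 (K(g) = 5 + 1 = 6)
53*K(U) = 53*6 = 318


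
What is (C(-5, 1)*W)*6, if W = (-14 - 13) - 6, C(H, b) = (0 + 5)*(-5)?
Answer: 4950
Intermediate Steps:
C(H, b) = -25 (C(H, b) = 5*(-5) = -25)
W = -33 (W = -27 - 6 = -33)
(C(-5, 1)*W)*6 = -25*(-33)*6 = 825*6 = 4950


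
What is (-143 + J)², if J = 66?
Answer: 5929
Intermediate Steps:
(-143 + J)² = (-143 + 66)² = (-77)² = 5929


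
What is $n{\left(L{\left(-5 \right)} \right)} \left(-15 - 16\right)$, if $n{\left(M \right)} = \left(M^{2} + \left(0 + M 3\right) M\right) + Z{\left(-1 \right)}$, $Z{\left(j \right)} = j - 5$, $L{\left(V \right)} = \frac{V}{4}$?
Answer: $- \frac{31}{4} \approx -7.75$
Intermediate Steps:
$L{\left(V \right)} = \frac{V}{4}$ ($L{\left(V \right)} = V \frac{1}{4} = \frac{V}{4}$)
$Z{\left(j \right)} = -5 + j$ ($Z{\left(j \right)} = j - 5 = -5 + j$)
$n{\left(M \right)} = -6 + 4 M^{2}$ ($n{\left(M \right)} = \left(M^{2} + \left(0 + M 3\right) M\right) - 6 = \left(M^{2} + \left(0 + 3 M\right) M\right) - 6 = \left(M^{2} + 3 M M\right) - 6 = \left(M^{2} + 3 M^{2}\right) - 6 = 4 M^{2} - 6 = -6 + 4 M^{2}$)
$n{\left(L{\left(-5 \right)} \right)} \left(-15 - 16\right) = \left(-6 + 4 \left(\frac{1}{4} \left(-5\right)\right)^{2}\right) \left(-15 - 16\right) = \left(-6 + 4 \left(- \frac{5}{4}\right)^{2}\right) \left(-31\right) = \left(-6 + 4 \cdot \frac{25}{16}\right) \left(-31\right) = \left(-6 + \frac{25}{4}\right) \left(-31\right) = \frac{1}{4} \left(-31\right) = - \frac{31}{4}$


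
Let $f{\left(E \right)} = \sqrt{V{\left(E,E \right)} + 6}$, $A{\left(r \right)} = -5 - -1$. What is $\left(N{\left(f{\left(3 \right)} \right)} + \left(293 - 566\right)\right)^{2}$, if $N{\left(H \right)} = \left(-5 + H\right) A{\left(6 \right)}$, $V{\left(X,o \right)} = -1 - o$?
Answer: $64041 + 2024 \sqrt{2} \approx 66903.0$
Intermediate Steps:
$A{\left(r \right)} = -4$ ($A{\left(r \right)} = -5 + 1 = -4$)
$f{\left(E \right)} = \sqrt{5 - E}$ ($f{\left(E \right)} = \sqrt{\left(-1 - E\right) + 6} = \sqrt{5 - E}$)
$N{\left(H \right)} = 20 - 4 H$ ($N{\left(H \right)} = \left(-5 + H\right) \left(-4\right) = 20 - 4 H$)
$\left(N{\left(f{\left(3 \right)} \right)} + \left(293 - 566\right)\right)^{2} = \left(\left(20 - 4 \sqrt{5 - 3}\right) + \left(293 - 566\right)\right)^{2} = \left(\left(20 - 4 \sqrt{5 - 3}\right) - 273\right)^{2} = \left(\left(20 - 4 \sqrt{2}\right) - 273\right)^{2} = \left(-253 - 4 \sqrt{2}\right)^{2}$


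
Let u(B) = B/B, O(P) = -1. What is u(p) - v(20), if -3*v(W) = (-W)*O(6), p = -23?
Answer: 23/3 ≈ 7.6667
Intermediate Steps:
u(B) = 1
v(W) = -W/3 (v(W) = -(-W)*(-1)/3 = -W/3)
u(p) - v(20) = 1 - (-1)*20/3 = 1 - 1*(-20/3) = 1 + 20/3 = 23/3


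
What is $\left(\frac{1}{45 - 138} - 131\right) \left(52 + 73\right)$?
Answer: $- \frac{1523000}{93} \approx -16376.0$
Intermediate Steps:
$\left(\frac{1}{45 - 138} - 131\right) \left(52 + 73\right) = \left(\frac{1}{-93} - 131\right) 125 = \left(- \frac{1}{93} - 131\right) 125 = \left(- \frac{12184}{93}\right) 125 = - \frac{1523000}{93}$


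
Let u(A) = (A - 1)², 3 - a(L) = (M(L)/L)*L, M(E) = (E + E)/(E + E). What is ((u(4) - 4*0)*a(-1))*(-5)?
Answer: -90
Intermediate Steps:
M(E) = 1 (M(E) = (2*E)/((2*E)) = (2*E)*(1/(2*E)) = 1)
a(L) = 2 (a(L) = 3 - 1/L*L = 3 - L/L = 3 - 1*1 = 3 - 1 = 2)
u(A) = (-1 + A)²
((u(4) - 4*0)*a(-1))*(-5) = (((-1 + 4)² - 4*0)*2)*(-5) = ((3² + 0)*2)*(-5) = ((9 + 0)*2)*(-5) = (9*2)*(-5) = 18*(-5) = -90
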